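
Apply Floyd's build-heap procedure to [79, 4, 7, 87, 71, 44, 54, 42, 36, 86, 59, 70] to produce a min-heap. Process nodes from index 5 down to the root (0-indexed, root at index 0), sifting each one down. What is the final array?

[4, 36, 7, 42, 59, 44, 54, 79, 87, 86, 71, 70]

sift down from index 5: already satisfies heap property
sift down from index 4:
  71 vs smaller child 59 at index 10, swap → [79, 4, 7, 87, 59, 44, 54, 42, 36, 86, 71, 70]
sift down from index 3:
  87 vs smaller child 36 at index 8, swap → [79, 4, 7, 36, 59, 44, 54, 42, 87, 86, 71, 70]
sift down from index 2: already satisfies heap property
sift down from index 1: already satisfies heap property
sift down from index 0:
  79 vs smaller child 4 at index 1, swap → [4, 79, 7, 36, 59, 44, 54, 42, 87, 86, 71, 70]
  79 vs smaller child 36 at index 3, swap → [4, 36, 7, 79, 59, 44, 54, 42, 87, 86, 71, 70]
  79 vs smaller child 42 at index 7, swap → [4, 36, 7, 42, 59, 44, 54, 79, 87, 86, 71, 70]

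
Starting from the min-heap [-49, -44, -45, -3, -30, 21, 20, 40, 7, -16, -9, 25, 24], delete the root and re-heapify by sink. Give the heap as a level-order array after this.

remove root -49; move last element 24 to root → [24, -44, -45, -3, -30, 21, 20, 40, 7, -16, -9, 25]
24 vs smaller child -45 at index 2, swap → [-45, -44, 24, -3, -30, 21, 20, 40, 7, -16, -9, 25]
24 vs smaller child 20 at index 6, swap → [-45, -44, 20, -3, -30, 21, 24, 40, 7, -16, -9, 25]

[-45, -44, 20, -3, -30, 21, 24, 40, 7, -16, -9, 25]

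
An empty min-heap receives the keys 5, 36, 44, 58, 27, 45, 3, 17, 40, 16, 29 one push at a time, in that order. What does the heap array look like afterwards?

[3, 16, 5, 27, 17, 45, 44, 58, 40, 36, 29]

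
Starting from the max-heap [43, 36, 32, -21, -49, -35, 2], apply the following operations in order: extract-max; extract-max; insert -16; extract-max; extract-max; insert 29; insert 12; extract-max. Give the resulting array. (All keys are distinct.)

extract-max → returns 43:
  remove root 43; move last element 2 to root → [2, 36, 32, -21, -49, -35]
  2 vs larger child 36 at index 1, swap → [36, 2, 32, -21, -49, -35]
extract-max → returns 36:
  remove root 36; move last element -35 to root → [-35, 2, 32, -21, -49]
  -35 vs larger child 32 at index 2, swap → [32, 2, -35, -21, -49]
insert -16:
  append -16 at index 5 → [32, 2, -35, -21, -49, -16]
  -16 > parent -35 at index 2, swap → [32, 2, -16, -21, -49, -35]
extract-max → returns 32:
  remove root 32; move last element -35 to root → [-35, 2, -16, -21, -49]
  -35 vs larger child 2 at index 1, swap → [2, -35, -16, -21, -49]
  -35 vs larger child -21 at index 3, swap → [2, -21, -16, -35, -49]
extract-max → returns 2:
  remove root 2; move last element -49 to root → [-49, -21, -16, -35]
  -49 vs larger child -16 at index 2, swap → [-16, -21, -49, -35]
insert 29:
  append 29 at index 4 → [-16, -21, -49, -35, 29]
  29 > parent -21 at index 1, swap → [-16, 29, -49, -35, -21]
  29 > parent -16 at index 0, swap → [29, -16, -49, -35, -21]
insert 12:
  append 12 at index 5 → [29, -16, -49, -35, -21, 12]
  12 > parent -49 at index 2, swap → [29, -16, 12, -35, -21, -49]
extract-max → returns 29:
  remove root 29; move last element -49 to root → [-49, -16, 12, -35, -21]
  -49 vs larger child 12 at index 2, swap → [12, -16, -49, -35, -21]

[12, -16, -49, -35, -21]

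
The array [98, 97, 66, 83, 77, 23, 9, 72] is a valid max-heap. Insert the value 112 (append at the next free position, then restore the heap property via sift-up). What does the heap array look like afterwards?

append 112 at index 8 → [98, 97, 66, 83, 77, 23, 9, 72, 112]
112 > parent 83 at index 3, swap → [98, 97, 66, 112, 77, 23, 9, 72, 83]
112 > parent 97 at index 1, swap → [98, 112, 66, 97, 77, 23, 9, 72, 83]
112 > parent 98 at index 0, swap → [112, 98, 66, 97, 77, 23, 9, 72, 83]

[112, 98, 66, 97, 77, 23, 9, 72, 83]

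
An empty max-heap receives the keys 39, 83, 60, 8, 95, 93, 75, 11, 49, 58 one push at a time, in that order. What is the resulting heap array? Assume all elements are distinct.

Insert 39:
  append 39 at index 0 → [39] (no swap needed)
Insert 83:
  append 83 at index 1 → [39, 83]
  83 > parent 39 at index 0, swap → [83, 39]
Insert 60:
  append 60 at index 2 → [83, 39, 60] (no swap needed)
Insert 8:
  append 8 at index 3 → [83, 39, 60, 8] (no swap needed)
Insert 95:
  append 95 at index 4 → [83, 39, 60, 8, 95]
  95 > parent 39 at index 1, swap → [83, 95, 60, 8, 39]
  95 > parent 83 at index 0, swap → [95, 83, 60, 8, 39]
Insert 93:
  append 93 at index 5 → [95, 83, 60, 8, 39, 93]
  93 > parent 60 at index 2, swap → [95, 83, 93, 8, 39, 60]
Insert 75:
  append 75 at index 6 → [95, 83, 93, 8, 39, 60, 75] (no swap needed)
Insert 11:
  append 11 at index 7 → [95, 83, 93, 8, 39, 60, 75, 11]
  11 > parent 8 at index 3, swap → [95, 83, 93, 11, 39, 60, 75, 8]
Insert 49:
  append 49 at index 8 → [95, 83, 93, 11, 39, 60, 75, 8, 49]
  49 > parent 11 at index 3, swap → [95, 83, 93, 49, 39, 60, 75, 8, 11]
Insert 58:
  append 58 at index 9 → [95, 83, 93, 49, 39, 60, 75, 8, 11, 58]
  58 > parent 39 at index 4, swap → [95, 83, 93, 49, 58, 60, 75, 8, 11, 39]

[95, 83, 93, 49, 58, 60, 75, 8, 11, 39]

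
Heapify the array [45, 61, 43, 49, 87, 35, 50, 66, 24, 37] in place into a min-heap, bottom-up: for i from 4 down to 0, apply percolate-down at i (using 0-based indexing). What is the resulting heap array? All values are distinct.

[24, 37, 35, 49, 45, 43, 50, 66, 61, 87]

sift down from index 4:
  87 vs only child 37 at index 9, swap → [45, 61, 43, 49, 37, 35, 50, 66, 24, 87]
sift down from index 3:
  49 vs smaller child 24 at index 8, swap → [45, 61, 43, 24, 37, 35, 50, 66, 49, 87]
sift down from index 2:
  43 vs smaller child 35 at index 5, swap → [45, 61, 35, 24, 37, 43, 50, 66, 49, 87]
sift down from index 1:
  61 vs smaller child 24 at index 3, swap → [45, 24, 35, 61, 37, 43, 50, 66, 49, 87]
  61 vs smaller child 49 at index 8, swap → [45, 24, 35, 49, 37, 43, 50, 66, 61, 87]
sift down from index 0:
  45 vs smaller child 24 at index 1, swap → [24, 45, 35, 49, 37, 43, 50, 66, 61, 87]
  45 vs smaller child 37 at index 4, swap → [24, 37, 35, 49, 45, 43, 50, 66, 61, 87]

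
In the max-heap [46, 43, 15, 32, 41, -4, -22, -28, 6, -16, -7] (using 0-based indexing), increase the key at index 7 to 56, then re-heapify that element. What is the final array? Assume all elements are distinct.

[56, 46, 15, 43, 41, -4, -22, 32, 6, -16, -7]

set index 7 from -28 to 56 → [46, 43, 15, 32, 41, -4, -22, 56, 6, -16, -7]
56 > parent 32 at index 3, swap → [46, 43, 15, 56, 41, -4, -22, 32, 6, -16, -7]
56 > parent 43 at index 1, swap → [46, 56, 15, 43, 41, -4, -22, 32, 6, -16, -7]
56 > parent 46 at index 0, swap → [56, 46, 15, 43, 41, -4, -22, 32, 6, -16, -7]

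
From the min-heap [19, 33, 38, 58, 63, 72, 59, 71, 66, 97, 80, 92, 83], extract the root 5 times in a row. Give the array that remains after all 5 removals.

extract-min #1 returns 19:
  remove root 19; move last element 83 to root → [83, 33, 38, 58, 63, 72, 59, 71, 66, 97, 80, 92]
  83 vs smaller child 33 at index 1, swap → [33, 83, 38, 58, 63, 72, 59, 71, 66, 97, 80, 92]
  83 vs smaller child 58 at index 3, swap → [33, 58, 38, 83, 63, 72, 59, 71, 66, 97, 80, 92]
  83 vs smaller child 66 at index 8, swap → [33, 58, 38, 66, 63, 72, 59, 71, 83, 97, 80, 92]
extract-min #2 returns 33:
  remove root 33; move last element 92 to root → [92, 58, 38, 66, 63, 72, 59, 71, 83, 97, 80]
  92 vs smaller child 38 at index 2, swap → [38, 58, 92, 66, 63, 72, 59, 71, 83, 97, 80]
  92 vs smaller child 59 at index 6, swap → [38, 58, 59, 66, 63, 72, 92, 71, 83, 97, 80]
extract-min #3 returns 38:
  remove root 38; move last element 80 to root → [80, 58, 59, 66, 63, 72, 92, 71, 83, 97]
  80 vs smaller child 58 at index 1, swap → [58, 80, 59, 66, 63, 72, 92, 71, 83, 97]
  80 vs smaller child 63 at index 4, swap → [58, 63, 59, 66, 80, 72, 92, 71, 83, 97]
extract-min #4 returns 58:
  remove root 58; move last element 97 to root → [97, 63, 59, 66, 80, 72, 92, 71, 83]
  97 vs smaller child 59 at index 2, swap → [59, 63, 97, 66, 80, 72, 92, 71, 83]
  97 vs smaller child 72 at index 5, swap → [59, 63, 72, 66, 80, 97, 92, 71, 83]
extract-min #5 returns 59:
  remove root 59; move last element 83 to root → [83, 63, 72, 66, 80, 97, 92, 71]
  83 vs smaller child 63 at index 1, swap → [63, 83, 72, 66, 80, 97, 92, 71]
  83 vs smaller child 66 at index 3, swap → [63, 66, 72, 83, 80, 97, 92, 71]
  83 vs only child 71 at index 7, swap → [63, 66, 72, 71, 80, 97, 92, 83]

[63, 66, 72, 71, 80, 97, 92, 83]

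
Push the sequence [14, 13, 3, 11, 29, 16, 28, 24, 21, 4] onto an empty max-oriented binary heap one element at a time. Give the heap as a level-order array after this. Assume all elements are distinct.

[29, 24, 28, 21, 13, 3, 16, 11, 14, 4]

Insert 14:
  append 14 at index 0 → [14] (no swap needed)
Insert 13:
  append 13 at index 1 → [14, 13] (no swap needed)
Insert 3:
  append 3 at index 2 → [14, 13, 3] (no swap needed)
Insert 11:
  append 11 at index 3 → [14, 13, 3, 11] (no swap needed)
Insert 29:
  append 29 at index 4 → [14, 13, 3, 11, 29]
  29 > parent 13 at index 1, swap → [14, 29, 3, 11, 13]
  29 > parent 14 at index 0, swap → [29, 14, 3, 11, 13]
Insert 16:
  append 16 at index 5 → [29, 14, 3, 11, 13, 16]
  16 > parent 3 at index 2, swap → [29, 14, 16, 11, 13, 3]
Insert 28:
  append 28 at index 6 → [29, 14, 16, 11, 13, 3, 28]
  28 > parent 16 at index 2, swap → [29, 14, 28, 11, 13, 3, 16]
Insert 24:
  append 24 at index 7 → [29, 14, 28, 11, 13, 3, 16, 24]
  24 > parent 11 at index 3, swap → [29, 14, 28, 24, 13, 3, 16, 11]
  24 > parent 14 at index 1, swap → [29, 24, 28, 14, 13, 3, 16, 11]
Insert 21:
  append 21 at index 8 → [29, 24, 28, 14, 13, 3, 16, 11, 21]
  21 > parent 14 at index 3, swap → [29, 24, 28, 21, 13, 3, 16, 11, 14]
Insert 4:
  append 4 at index 9 → [29, 24, 28, 21, 13, 3, 16, 11, 14, 4] (no swap needed)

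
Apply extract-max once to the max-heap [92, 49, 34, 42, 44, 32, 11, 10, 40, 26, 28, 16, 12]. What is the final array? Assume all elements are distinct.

remove root 92; move last element 12 to root → [12, 49, 34, 42, 44, 32, 11, 10, 40, 26, 28, 16]
12 vs larger child 49 at index 1, swap → [49, 12, 34, 42, 44, 32, 11, 10, 40, 26, 28, 16]
12 vs larger child 44 at index 4, swap → [49, 44, 34, 42, 12, 32, 11, 10, 40, 26, 28, 16]
12 vs larger child 28 at index 10, swap → [49, 44, 34, 42, 28, 32, 11, 10, 40, 26, 12, 16]

[49, 44, 34, 42, 28, 32, 11, 10, 40, 26, 12, 16]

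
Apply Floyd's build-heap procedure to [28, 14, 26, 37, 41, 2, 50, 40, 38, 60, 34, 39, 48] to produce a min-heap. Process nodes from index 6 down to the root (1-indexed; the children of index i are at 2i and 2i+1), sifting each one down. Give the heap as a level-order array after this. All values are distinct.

[2, 14, 26, 37, 34, 28, 50, 40, 38, 60, 41, 39, 48]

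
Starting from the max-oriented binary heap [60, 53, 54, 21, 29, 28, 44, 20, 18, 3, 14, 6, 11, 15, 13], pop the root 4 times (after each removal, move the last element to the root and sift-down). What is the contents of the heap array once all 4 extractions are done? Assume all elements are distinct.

extract-max #1 returns 60:
  remove root 60; move last element 13 to root → [13, 53, 54, 21, 29, 28, 44, 20, 18, 3, 14, 6, 11, 15]
  13 vs larger child 54 at index 2, swap → [54, 53, 13, 21, 29, 28, 44, 20, 18, 3, 14, 6, 11, 15]
  13 vs larger child 44 at index 6, swap → [54, 53, 44, 21, 29, 28, 13, 20, 18, 3, 14, 6, 11, 15]
  13 vs only child 15 at index 13, swap → [54, 53, 44, 21, 29, 28, 15, 20, 18, 3, 14, 6, 11, 13]
extract-max #2 returns 54:
  remove root 54; move last element 13 to root → [13, 53, 44, 21, 29, 28, 15, 20, 18, 3, 14, 6, 11]
  13 vs larger child 53 at index 1, swap → [53, 13, 44, 21, 29, 28, 15, 20, 18, 3, 14, 6, 11]
  13 vs larger child 29 at index 4, swap → [53, 29, 44, 21, 13, 28, 15, 20, 18, 3, 14, 6, 11]
  13 vs larger child 14 at index 10, swap → [53, 29, 44, 21, 14, 28, 15, 20, 18, 3, 13, 6, 11]
extract-max #3 returns 53:
  remove root 53; move last element 11 to root → [11, 29, 44, 21, 14, 28, 15, 20, 18, 3, 13, 6]
  11 vs larger child 44 at index 2, swap → [44, 29, 11, 21, 14, 28, 15, 20, 18, 3, 13, 6]
  11 vs larger child 28 at index 5, swap → [44, 29, 28, 21, 14, 11, 15, 20, 18, 3, 13, 6]
extract-max #4 returns 44:
  remove root 44; move last element 6 to root → [6, 29, 28, 21, 14, 11, 15, 20, 18, 3, 13]
  6 vs larger child 29 at index 1, swap → [29, 6, 28, 21, 14, 11, 15, 20, 18, 3, 13]
  6 vs larger child 21 at index 3, swap → [29, 21, 28, 6, 14, 11, 15, 20, 18, 3, 13]
  6 vs larger child 20 at index 7, swap → [29, 21, 28, 20, 14, 11, 15, 6, 18, 3, 13]

[29, 21, 28, 20, 14, 11, 15, 6, 18, 3, 13]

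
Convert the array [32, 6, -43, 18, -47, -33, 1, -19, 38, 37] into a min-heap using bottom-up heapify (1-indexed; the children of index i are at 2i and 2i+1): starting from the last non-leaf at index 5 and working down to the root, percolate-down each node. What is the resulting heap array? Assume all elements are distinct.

sift down from index 5: already satisfies heap property
sift down from index 4:
  18 vs smaller child -19 at index 8, swap → [32, 6, -43, -19, -47, -33, 1, 18, 38, 37]
sift down from index 3: already satisfies heap property
sift down from index 2:
  6 vs smaller child -47 at index 5, swap → [32, -47, -43, -19, 6, -33, 1, 18, 38, 37]
sift down from index 1:
  32 vs smaller child -47 at index 2, swap → [-47, 32, -43, -19, 6, -33, 1, 18, 38, 37]
  32 vs smaller child -19 at index 4, swap → [-47, -19, -43, 32, 6, -33, 1, 18, 38, 37]
  32 vs smaller child 18 at index 8, swap → [-47, -19, -43, 18, 6, -33, 1, 32, 38, 37]

[-47, -19, -43, 18, 6, -33, 1, 32, 38, 37]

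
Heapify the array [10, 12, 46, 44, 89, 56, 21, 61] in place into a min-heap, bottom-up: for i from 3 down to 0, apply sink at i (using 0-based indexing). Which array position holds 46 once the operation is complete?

sift down from index 3: already satisfies heap property
sift down from index 2:
  46 vs smaller child 21 at index 6, swap → [10, 12, 21, 44, 89, 56, 46, 61]
sift down from index 1: already satisfies heap property
sift down from index 0: already satisfies heap property
resulting array: [10, 12, 21, 44, 89, 56, 46, 61]

6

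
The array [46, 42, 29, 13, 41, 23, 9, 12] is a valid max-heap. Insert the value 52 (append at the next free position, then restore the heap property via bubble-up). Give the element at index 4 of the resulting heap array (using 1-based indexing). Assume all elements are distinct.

append 52 at index 9 → [46, 42, 29, 13, 41, 23, 9, 12, 52]
52 > parent 13 at index 4, swap → [46, 42, 29, 52, 41, 23, 9, 12, 13]
52 > parent 42 at index 2, swap → [46, 52, 29, 42, 41, 23, 9, 12, 13]
52 > parent 46 at index 1, swap → [52, 46, 29, 42, 41, 23, 9, 12, 13]
resulting array: [52, 46, 29, 42, 41, 23, 9, 12, 13]

42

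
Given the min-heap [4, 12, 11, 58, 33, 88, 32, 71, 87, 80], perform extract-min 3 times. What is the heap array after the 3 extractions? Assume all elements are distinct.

[32, 33, 71, 58, 87, 88, 80]

extract-min #1 returns 4:
  remove root 4; move last element 80 to root → [80, 12, 11, 58, 33, 88, 32, 71, 87]
  80 vs smaller child 11 at index 2, swap → [11, 12, 80, 58, 33, 88, 32, 71, 87]
  80 vs smaller child 32 at index 6, swap → [11, 12, 32, 58, 33, 88, 80, 71, 87]
extract-min #2 returns 11:
  remove root 11; move last element 87 to root → [87, 12, 32, 58, 33, 88, 80, 71]
  87 vs smaller child 12 at index 1, swap → [12, 87, 32, 58, 33, 88, 80, 71]
  87 vs smaller child 33 at index 4, swap → [12, 33, 32, 58, 87, 88, 80, 71]
extract-min #3 returns 12:
  remove root 12; move last element 71 to root → [71, 33, 32, 58, 87, 88, 80]
  71 vs smaller child 32 at index 2, swap → [32, 33, 71, 58, 87, 88, 80]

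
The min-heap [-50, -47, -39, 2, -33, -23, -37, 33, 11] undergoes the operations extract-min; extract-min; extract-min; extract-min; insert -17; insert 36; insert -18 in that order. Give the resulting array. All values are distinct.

[-33, -18, -23, 2, 11, -17, 36, 33]

extract-min → returns -50:
  remove root -50; move last element 11 to root → [11, -47, -39, 2, -33, -23, -37, 33]
  11 vs smaller child -47 at index 1, swap → [-47, 11, -39, 2, -33, -23, -37, 33]
  11 vs smaller child -33 at index 4, swap → [-47, -33, -39, 2, 11, -23, -37, 33]
extract-min → returns -47:
  remove root -47; move last element 33 to root → [33, -33, -39, 2, 11, -23, -37]
  33 vs smaller child -39 at index 2, swap → [-39, -33, 33, 2, 11, -23, -37]
  33 vs smaller child -37 at index 6, swap → [-39, -33, -37, 2, 11, -23, 33]
extract-min → returns -39:
  remove root -39; move last element 33 to root → [33, -33, -37, 2, 11, -23]
  33 vs smaller child -37 at index 2, swap → [-37, -33, 33, 2, 11, -23]
  33 vs only child -23 at index 5, swap → [-37, -33, -23, 2, 11, 33]
extract-min → returns -37:
  remove root -37; move last element 33 to root → [33, -33, -23, 2, 11]
  33 vs smaller child -33 at index 1, swap → [-33, 33, -23, 2, 11]
  33 vs smaller child 2 at index 3, swap → [-33, 2, -23, 33, 11]
insert -17:
  append -17 at index 5 → [-33, 2, -23, 33, 11, -17] (no swap needed)
insert 36:
  append 36 at index 6 → [-33, 2, -23, 33, 11, -17, 36] (no swap needed)
insert -18:
  append -18 at index 7 → [-33, 2, -23, 33, 11, -17, 36, -18]
  -18 < parent 33 at index 3, swap → [-33, 2, -23, -18, 11, -17, 36, 33]
  -18 < parent 2 at index 1, swap → [-33, -18, -23, 2, 11, -17, 36, 33]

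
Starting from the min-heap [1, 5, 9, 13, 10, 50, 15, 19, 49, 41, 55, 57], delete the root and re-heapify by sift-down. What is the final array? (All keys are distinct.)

remove root 1; move last element 57 to root → [57, 5, 9, 13, 10, 50, 15, 19, 49, 41, 55]
57 vs smaller child 5 at index 1, swap → [5, 57, 9, 13, 10, 50, 15, 19, 49, 41, 55]
57 vs smaller child 10 at index 4, swap → [5, 10, 9, 13, 57, 50, 15, 19, 49, 41, 55]
57 vs smaller child 41 at index 9, swap → [5, 10, 9, 13, 41, 50, 15, 19, 49, 57, 55]

[5, 10, 9, 13, 41, 50, 15, 19, 49, 57, 55]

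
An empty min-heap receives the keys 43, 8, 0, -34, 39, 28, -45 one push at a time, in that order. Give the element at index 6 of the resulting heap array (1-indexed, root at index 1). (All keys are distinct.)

28

Insert 43:
  append 43 at index 1 → [43] (no swap needed)
Insert 8:
  append 8 at index 2 → [43, 8]
  8 < parent 43 at index 1, swap → [8, 43]
Insert 0:
  append 0 at index 3 → [8, 43, 0]
  0 < parent 8 at index 1, swap → [0, 43, 8]
Insert -34:
  append -34 at index 4 → [0, 43, 8, -34]
  -34 < parent 43 at index 2, swap → [0, -34, 8, 43]
  -34 < parent 0 at index 1, swap → [-34, 0, 8, 43]
Insert 39:
  append 39 at index 5 → [-34, 0, 8, 43, 39] (no swap needed)
Insert 28:
  append 28 at index 6 → [-34, 0, 8, 43, 39, 28] (no swap needed)
Insert -45:
  append -45 at index 7 → [-34, 0, 8, 43, 39, 28, -45]
  -45 < parent 8 at index 3, swap → [-34, 0, -45, 43, 39, 28, 8]
  -45 < parent -34 at index 1, swap → [-45, 0, -34, 43, 39, 28, 8]
resulting array: [-45, 0, -34, 43, 39, 28, 8]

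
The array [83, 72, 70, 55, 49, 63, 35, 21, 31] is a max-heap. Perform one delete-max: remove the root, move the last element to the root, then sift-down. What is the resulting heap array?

remove root 83; move last element 31 to root → [31, 72, 70, 55, 49, 63, 35, 21]
31 vs larger child 72 at index 1, swap → [72, 31, 70, 55, 49, 63, 35, 21]
31 vs larger child 55 at index 3, swap → [72, 55, 70, 31, 49, 63, 35, 21]

[72, 55, 70, 31, 49, 63, 35, 21]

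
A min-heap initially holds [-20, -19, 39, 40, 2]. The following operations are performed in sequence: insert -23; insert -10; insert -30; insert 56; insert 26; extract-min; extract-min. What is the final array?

insert -23:
  append -23 at index 5 → [-20, -19, 39, 40, 2, -23]
  -23 < parent 39 at index 2, swap → [-20, -19, -23, 40, 2, 39]
  -23 < parent -20 at index 0, swap → [-23, -19, -20, 40, 2, 39]
insert -10:
  append -10 at index 6 → [-23, -19, -20, 40, 2, 39, -10] (no swap needed)
insert -30:
  append -30 at index 7 → [-23, -19, -20, 40, 2, 39, -10, -30]
  -30 < parent 40 at index 3, swap → [-23, -19, -20, -30, 2, 39, -10, 40]
  -30 < parent -19 at index 1, swap → [-23, -30, -20, -19, 2, 39, -10, 40]
  -30 < parent -23 at index 0, swap → [-30, -23, -20, -19, 2, 39, -10, 40]
insert 56:
  append 56 at index 8 → [-30, -23, -20, -19, 2, 39, -10, 40, 56] (no swap needed)
insert 26:
  append 26 at index 9 → [-30, -23, -20, -19, 2, 39, -10, 40, 56, 26] (no swap needed)
extract-min → returns -30:
  remove root -30; move last element 26 to root → [26, -23, -20, -19, 2, 39, -10, 40, 56]
  26 vs smaller child -23 at index 1, swap → [-23, 26, -20, -19, 2, 39, -10, 40, 56]
  26 vs smaller child -19 at index 3, swap → [-23, -19, -20, 26, 2, 39, -10, 40, 56]
extract-min → returns -23:
  remove root -23; move last element 56 to root → [56, -19, -20, 26, 2, 39, -10, 40]
  56 vs smaller child -20 at index 2, swap → [-20, -19, 56, 26, 2, 39, -10, 40]
  56 vs smaller child -10 at index 6, swap → [-20, -19, -10, 26, 2, 39, 56, 40]

[-20, -19, -10, 26, 2, 39, 56, 40]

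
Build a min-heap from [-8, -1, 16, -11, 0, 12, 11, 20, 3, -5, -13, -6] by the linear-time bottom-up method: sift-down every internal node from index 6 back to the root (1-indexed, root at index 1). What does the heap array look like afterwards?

sift down from index 6:
  12 vs only child -6 at index 12, swap → [-8, -1, 16, -11, 0, -6, 11, 20, 3, -5, -13, 12]
sift down from index 5:
  0 vs smaller child -13 at index 11, swap → [-8, -1, 16, -11, -13, -6, 11, 20, 3, -5, 0, 12]
sift down from index 4: already satisfies heap property
sift down from index 3:
  16 vs smaller child -6 at index 6, swap → [-8, -1, -6, -11, -13, 16, 11, 20, 3, -5, 0, 12]
  16 vs only child 12 at index 12, swap → [-8, -1, -6, -11, -13, 12, 11, 20, 3, -5, 0, 16]
sift down from index 2:
  -1 vs smaller child -13 at index 5, swap → [-8, -13, -6, -11, -1, 12, 11, 20, 3, -5, 0, 16]
  -1 vs smaller child -5 at index 10, swap → [-8, -13, -6, -11, -5, 12, 11, 20, 3, -1, 0, 16]
sift down from index 1:
  -8 vs smaller child -13 at index 2, swap → [-13, -8, -6, -11, -5, 12, 11, 20, 3, -1, 0, 16]
  -8 vs smaller child -11 at index 4, swap → [-13, -11, -6, -8, -5, 12, 11, 20, 3, -1, 0, 16]

[-13, -11, -6, -8, -5, 12, 11, 20, 3, -1, 0, 16]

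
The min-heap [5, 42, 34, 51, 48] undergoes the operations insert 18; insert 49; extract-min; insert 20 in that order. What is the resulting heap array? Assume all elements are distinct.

insert 18:
  append 18 at index 5 → [5, 42, 34, 51, 48, 18]
  18 < parent 34 at index 2, swap → [5, 42, 18, 51, 48, 34]
insert 49:
  append 49 at index 6 → [5, 42, 18, 51, 48, 34, 49] (no swap needed)
extract-min → returns 5:
  remove root 5; move last element 49 to root → [49, 42, 18, 51, 48, 34]
  49 vs smaller child 18 at index 2, swap → [18, 42, 49, 51, 48, 34]
  49 vs only child 34 at index 5, swap → [18, 42, 34, 51, 48, 49]
insert 20:
  append 20 at index 6 → [18, 42, 34, 51, 48, 49, 20]
  20 < parent 34 at index 2, swap → [18, 42, 20, 51, 48, 49, 34]

[18, 42, 20, 51, 48, 49, 34]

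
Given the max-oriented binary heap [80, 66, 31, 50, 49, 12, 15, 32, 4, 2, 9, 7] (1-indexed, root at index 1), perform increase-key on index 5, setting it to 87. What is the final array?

[87, 80, 31, 50, 66, 12, 15, 32, 4, 2, 9, 7]

set index 5 from 49 to 87 → [80, 66, 31, 50, 87, 12, 15, 32, 4, 2, 9, 7]
87 > parent 66 at index 2, swap → [80, 87, 31, 50, 66, 12, 15, 32, 4, 2, 9, 7]
87 > parent 80 at index 1, swap → [87, 80, 31, 50, 66, 12, 15, 32, 4, 2, 9, 7]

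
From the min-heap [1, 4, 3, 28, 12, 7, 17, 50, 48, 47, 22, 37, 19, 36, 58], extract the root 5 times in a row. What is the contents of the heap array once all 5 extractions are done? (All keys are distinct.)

extract-min #1 returns 1:
  remove root 1; move last element 58 to root → [58, 4, 3, 28, 12, 7, 17, 50, 48, 47, 22, 37, 19, 36]
  58 vs smaller child 3 at index 2, swap → [3, 4, 58, 28, 12, 7, 17, 50, 48, 47, 22, 37, 19, 36]
  58 vs smaller child 7 at index 5, swap → [3, 4, 7, 28, 12, 58, 17, 50, 48, 47, 22, 37, 19, 36]
  58 vs smaller child 19 at index 12, swap → [3, 4, 7, 28, 12, 19, 17, 50, 48, 47, 22, 37, 58, 36]
extract-min #2 returns 3:
  remove root 3; move last element 36 to root → [36, 4, 7, 28, 12, 19, 17, 50, 48, 47, 22, 37, 58]
  36 vs smaller child 4 at index 1, swap → [4, 36, 7, 28, 12, 19, 17, 50, 48, 47, 22, 37, 58]
  36 vs smaller child 12 at index 4, swap → [4, 12, 7, 28, 36, 19, 17, 50, 48, 47, 22, 37, 58]
  36 vs smaller child 22 at index 10, swap → [4, 12, 7, 28, 22, 19, 17, 50, 48, 47, 36, 37, 58]
extract-min #3 returns 4:
  remove root 4; move last element 58 to root → [58, 12, 7, 28, 22, 19, 17, 50, 48, 47, 36, 37]
  58 vs smaller child 7 at index 2, swap → [7, 12, 58, 28, 22, 19, 17, 50, 48, 47, 36, 37]
  58 vs smaller child 17 at index 6, swap → [7, 12, 17, 28, 22, 19, 58, 50, 48, 47, 36, 37]
extract-min #4 returns 7:
  remove root 7; move last element 37 to root → [37, 12, 17, 28, 22, 19, 58, 50, 48, 47, 36]
  37 vs smaller child 12 at index 1, swap → [12, 37, 17, 28, 22, 19, 58, 50, 48, 47, 36]
  37 vs smaller child 22 at index 4, swap → [12, 22, 17, 28, 37, 19, 58, 50, 48, 47, 36]
  37 vs smaller child 36 at index 10, swap → [12, 22, 17, 28, 36, 19, 58, 50, 48, 47, 37]
extract-min #5 returns 12:
  remove root 12; move last element 37 to root → [37, 22, 17, 28, 36, 19, 58, 50, 48, 47]
  37 vs smaller child 17 at index 2, swap → [17, 22, 37, 28, 36, 19, 58, 50, 48, 47]
  37 vs smaller child 19 at index 5, swap → [17, 22, 19, 28, 36, 37, 58, 50, 48, 47]

[17, 22, 19, 28, 36, 37, 58, 50, 48, 47]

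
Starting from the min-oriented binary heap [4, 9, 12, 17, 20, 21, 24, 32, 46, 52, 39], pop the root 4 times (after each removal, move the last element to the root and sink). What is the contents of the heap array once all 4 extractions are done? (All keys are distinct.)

[20, 32, 21, 39, 46, 52, 24]

extract-min #1 returns 4:
  remove root 4; move last element 39 to root → [39, 9, 12, 17, 20, 21, 24, 32, 46, 52]
  39 vs smaller child 9 at index 1, swap → [9, 39, 12, 17, 20, 21, 24, 32, 46, 52]
  39 vs smaller child 17 at index 3, swap → [9, 17, 12, 39, 20, 21, 24, 32, 46, 52]
  39 vs smaller child 32 at index 7, swap → [9, 17, 12, 32, 20, 21, 24, 39, 46, 52]
extract-min #2 returns 9:
  remove root 9; move last element 52 to root → [52, 17, 12, 32, 20, 21, 24, 39, 46]
  52 vs smaller child 12 at index 2, swap → [12, 17, 52, 32, 20, 21, 24, 39, 46]
  52 vs smaller child 21 at index 5, swap → [12, 17, 21, 32, 20, 52, 24, 39, 46]
extract-min #3 returns 12:
  remove root 12; move last element 46 to root → [46, 17, 21, 32, 20, 52, 24, 39]
  46 vs smaller child 17 at index 1, swap → [17, 46, 21, 32, 20, 52, 24, 39]
  46 vs smaller child 20 at index 4, swap → [17, 20, 21, 32, 46, 52, 24, 39]
extract-min #4 returns 17:
  remove root 17; move last element 39 to root → [39, 20, 21, 32, 46, 52, 24]
  39 vs smaller child 20 at index 1, swap → [20, 39, 21, 32, 46, 52, 24]
  39 vs smaller child 32 at index 3, swap → [20, 32, 21, 39, 46, 52, 24]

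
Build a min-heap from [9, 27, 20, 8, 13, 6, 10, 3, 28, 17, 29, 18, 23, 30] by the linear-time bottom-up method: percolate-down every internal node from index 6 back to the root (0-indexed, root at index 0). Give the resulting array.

[3, 8, 6, 9, 13, 18, 10, 27, 28, 17, 29, 20, 23, 30]

sift down from index 6: already satisfies heap property
sift down from index 5: already satisfies heap property
sift down from index 4: already satisfies heap property
sift down from index 3:
  8 vs smaller child 3 at index 7, swap → [9, 27, 20, 3, 13, 6, 10, 8, 28, 17, 29, 18, 23, 30]
sift down from index 2:
  20 vs smaller child 6 at index 5, swap → [9, 27, 6, 3, 13, 20, 10, 8, 28, 17, 29, 18, 23, 30]
  20 vs smaller child 18 at index 11, swap → [9, 27, 6, 3, 13, 18, 10, 8, 28, 17, 29, 20, 23, 30]
sift down from index 1:
  27 vs smaller child 3 at index 3, swap → [9, 3, 6, 27, 13, 18, 10, 8, 28, 17, 29, 20, 23, 30]
  27 vs smaller child 8 at index 7, swap → [9, 3, 6, 8, 13, 18, 10, 27, 28, 17, 29, 20, 23, 30]
sift down from index 0:
  9 vs smaller child 3 at index 1, swap → [3, 9, 6, 8, 13, 18, 10, 27, 28, 17, 29, 20, 23, 30]
  9 vs smaller child 8 at index 3, swap → [3, 8, 6, 9, 13, 18, 10, 27, 28, 17, 29, 20, 23, 30]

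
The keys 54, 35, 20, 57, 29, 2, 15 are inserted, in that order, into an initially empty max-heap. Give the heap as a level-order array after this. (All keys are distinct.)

[57, 54, 20, 35, 29, 2, 15]

Insert 54:
  append 54 at index 0 → [54] (no swap needed)
Insert 35:
  append 35 at index 1 → [54, 35] (no swap needed)
Insert 20:
  append 20 at index 2 → [54, 35, 20] (no swap needed)
Insert 57:
  append 57 at index 3 → [54, 35, 20, 57]
  57 > parent 35 at index 1, swap → [54, 57, 20, 35]
  57 > parent 54 at index 0, swap → [57, 54, 20, 35]
Insert 29:
  append 29 at index 4 → [57, 54, 20, 35, 29] (no swap needed)
Insert 2:
  append 2 at index 5 → [57, 54, 20, 35, 29, 2] (no swap needed)
Insert 15:
  append 15 at index 6 → [57, 54, 20, 35, 29, 2, 15] (no swap needed)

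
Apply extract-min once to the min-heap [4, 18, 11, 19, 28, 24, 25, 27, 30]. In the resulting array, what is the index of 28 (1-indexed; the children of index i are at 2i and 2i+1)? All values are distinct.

5

remove root 4; move last element 30 to root → [30, 18, 11, 19, 28, 24, 25, 27]
30 vs smaller child 11 at index 3, swap → [11, 18, 30, 19, 28, 24, 25, 27]
30 vs smaller child 24 at index 6, swap → [11, 18, 24, 19, 28, 30, 25, 27]
resulting array: [11, 18, 24, 19, 28, 30, 25, 27]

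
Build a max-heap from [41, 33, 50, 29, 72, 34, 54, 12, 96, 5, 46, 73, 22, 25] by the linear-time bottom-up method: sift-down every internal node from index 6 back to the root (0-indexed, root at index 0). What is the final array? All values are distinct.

sift down from index 6: already satisfies heap property
sift down from index 5:
  34 vs larger child 73 at index 11, swap → [41, 33, 50, 29, 72, 73, 54, 12, 96, 5, 46, 34, 22, 25]
sift down from index 4: already satisfies heap property
sift down from index 3:
  29 vs larger child 96 at index 8, swap → [41, 33, 50, 96, 72, 73, 54, 12, 29, 5, 46, 34, 22, 25]
sift down from index 2:
  50 vs larger child 73 at index 5, swap → [41, 33, 73, 96, 72, 50, 54, 12, 29, 5, 46, 34, 22, 25]
sift down from index 1:
  33 vs larger child 96 at index 3, swap → [41, 96, 73, 33, 72, 50, 54, 12, 29, 5, 46, 34, 22, 25]
sift down from index 0:
  41 vs larger child 96 at index 1, swap → [96, 41, 73, 33, 72, 50, 54, 12, 29, 5, 46, 34, 22, 25]
  41 vs larger child 72 at index 4, swap → [96, 72, 73, 33, 41, 50, 54, 12, 29, 5, 46, 34, 22, 25]
  41 vs larger child 46 at index 10, swap → [96, 72, 73, 33, 46, 50, 54, 12, 29, 5, 41, 34, 22, 25]

[96, 72, 73, 33, 46, 50, 54, 12, 29, 5, 41, 34, 22, 25]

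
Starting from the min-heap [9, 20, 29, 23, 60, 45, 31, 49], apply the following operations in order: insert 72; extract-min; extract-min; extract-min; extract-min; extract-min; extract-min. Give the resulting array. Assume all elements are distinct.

[49, 72, 60]

insert 72:
  append 72 at index 8 → [9, 20, 29, 23, 60, 45, 31, 49, 72] (no swap needed)
extract-min → returns 9:
  remove root 9; move last element 72 to root → [72, 20, 29, 23, 60, 45, 31, 49]
  72 vs smaller child 20 at index 1, swap → [20, 72, 29, 23, 60, 45, 31, 49]
  72 vs smaller child 23 at index 3, swap → [20, 23, 29, 72, 60, 45, 31, 49]
  72 vs only child 49 at index 7, swap → [20, 23, 29, 49, 60, 45, 31, 72]
extract-min → returns 20:
  remove root 20; move last element 72 to root → [72, 23, 29, 49, 60, 45, 31]
  72 vs smaller child 23 at index 1, swap → [23, 72, 29, 49, 60, 45, 31]
  72 vs smaller child 49 at index 3, swap → [23, 49, 29, 72, 60, 45, 31]
extract-min → returns 23:
  remove root 23; move last element 31 to root → [31, 49, 29, 72, 60, 45]
  31 vs smaller child 29 at index 2, swap → [29, 49, 31, 72, 60, 45]
extract-min → returns 29:
  remove root 29; move last element 45 to root → [45, 49, 31, 72, 60]
  45 vs smaller child 31 at index 2, swap → [31, 49, 45, 72, 60]
extract-min → returns 31:
  remove root 31; move last element 60 to root → [60, 49, 45, 72]
  60 vs smaller child 45 at index 2, swap → [45, 49, 60, 72]
extract-min → returns 45:
  remove root 45; move last element 72 to root → [72, 49, 60]
  72 vs smaller child 49 at index 1, swap → [49, 72, 60]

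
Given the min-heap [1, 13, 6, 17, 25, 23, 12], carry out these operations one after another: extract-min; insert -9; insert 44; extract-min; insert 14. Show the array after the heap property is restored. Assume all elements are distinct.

extract-min → returns 1:
  remove root 1; move last element 12 to root → [12, 13, 6, 17, 25, 23]
  12 vs smaller child 6 at index 2, swap → [6, 13, 12, 17, 25, 23]
insert -9:
  append -9 at index 6 → [6, 13, 12, 17, 25, 23, -9]
  -9 < parent 12 at index 2, swap → [6, 13, -9, 17, 25, 23, 12]
  -9 < parent 6 at index 0, swap → [-9, 13, 6, 17, 25, 23, 12]
insert 44:
  append 44 at index 7 → [-9, 13, 6, 17, 25, 23, 12, 44] (no swap needed)
extract-min → returns -9:
  remove root -9; move last element 44 to root → [44, 13, 6, 17, 25, 23, 12]
  44 vs smaller child 6 at index 2, swap → [6, 13, 44, 17, 25, 23, 12]
  44 vs smaller child 12 at index 6, swap → [6, 13, 12, 17, 25, 23, 44]
insert 14:
  append 14 at index 7 → [6, 13, 12, 17, 25, 23, 44, 14]
  14 < parent 17 at index 3, swap → [6, 13, 12, 14, 25, 23, 44, 17]

[6, 13, 12, 14, 25, 23, 44, 17]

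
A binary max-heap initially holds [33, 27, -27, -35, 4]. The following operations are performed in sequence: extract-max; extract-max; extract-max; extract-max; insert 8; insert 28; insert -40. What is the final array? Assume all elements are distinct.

extract-max → returns 33:
  remove root 33; move last element 4 to root → [4, 27, -27, -35]
  4 vs larger child 27 at index 1, swap → [27, 4, -27, -35]
extract-max → returns 27:
  remove root 27; move last element -35 to root → [-35, 4, -27]
  -35 vs larger child 4 at index 1, swap → [4, -35, -27]
extract-max → returns 4:
  remove root 4; move last element -27 to root → [-27, -35] (no swap needed)
extract-max → returns -27:
  remove root -27; move last element -35 to root → [-35] (no swap needed)
insert 8:
  append 8 at index 1 → [-35, 8]
  8 > parent -35 at index 0, swap → [8, -35]
insert 28:
  append 28 at index 2 → [8, -35, 28]
  28 > parent 8 at index 0, swap → [28, -35, 8]
insert -40:
  append -40 at index 3 → [28, -35, 8, -40] (no swap needed)

[28, -35, 8, -40]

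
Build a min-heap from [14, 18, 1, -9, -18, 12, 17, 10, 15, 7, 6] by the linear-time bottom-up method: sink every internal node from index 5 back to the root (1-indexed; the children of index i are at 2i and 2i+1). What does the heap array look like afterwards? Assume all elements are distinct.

[-18, -9, 1, 10, 6, 12, 17, 14, 15, 7, 18]

sift down from index 5: already satisfies heap property
sift down from index 4: already satisfies heap property
sift down from index 3: already satisfies heap property
sift down from index 2:
  18 vs smaller child -18 at index 5, swap → [14, -18, 1, -9, 18, 12, 17, 10, 15, 7, 6]
  18 vs smaller child 6 at index 11, swap → [14, -18, 1, -9, 6, 12, 17, 10, 15, 7, 18]
sift down from index 1:
  14 vs smaller child -18 at index 2, swap → [-18, 14, 1, -9, 6, 12, 17, 10, 15, 7, 18]
  14 vs smaller child -9 at index 4, swap → [-18, -9, 1, 14, 6, 12, 17, 10, 15, 7, 18]
  14 vs smaller child 10 at index 8, swap → [-18, -9, 1, 10, 6, 12, 17, 14, 15, 7, 18]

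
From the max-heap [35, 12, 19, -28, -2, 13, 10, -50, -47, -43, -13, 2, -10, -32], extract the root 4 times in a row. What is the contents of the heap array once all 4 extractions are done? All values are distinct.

extract-max #1 returns 35:
  remove root 35; move last element -32 to root → [-32, 12, 19, -28, -2, 13, 10, -50, -47, -43, -13, 2, -10]
  -32 vs larger child 19 at index 2, swap → [19, 12, -32, -28, -2, 13, 10, -50, -47, -43, -13, 2, -10]
  -32 vs larger child 13 at index 5, swap → [19, 12, 13, -28, -2, -32, 10, -50, -47, -43, -13, 2, -10]
  -32 vs larger child 2 at index 11, swap → [19, 12, 13, -28, -2, 2, 10, -50, -47, -43, -13, -32, -10]
extract-max #2 returns 19:
  remove root 19; move last element -10 to root → [-10, 12, 13, -28, -2, 2, 10, -50, -47, -43, -13, -32]
  -10 vs larger child 13 at index 2, swap → [13, 12, -10, -28, -2, 2, 10, -50, -47, -43, -13, -32]
  -10 vs larger child 10 at index 6, swap → [13, 12, 10, -28, -2, 2, -10, -50, -47, -43, -13, -32]
extract-max #3 returns 13:
  remove root 13; move last element -32 to root → [-32, 12, 10, -28, -2, 2, -10, -50, -47, -43, -13]
  -32 vs larger child 12 at index 1, swap → [12, -32, 10, -28, -2, 2, -10, -50, -47, -43, -13]
  -32 vs larger child -2 at index 4, swap → [12, -2, 10, -28, -32, 2, -10, -50, -47, -43, -13]
  -32 vs larger child -13 at index 10, swap → [12, -2, 10, -28, -13, 2, -10, -50, -47, -43, -32]
extract-max #4 returns 12:
  remove root 12; move last element -32 to root → [-32, -2, 10, -28, -13, 2, -10, -50, -47, -43]
  -32 vs larger child 10 at index 2, swap → [10, -2, -32, -28, -13, 2, -10, -50, -47, -43]
  -32 vs larger child 2 at index 5, swap → [10, -2, 2, -28, -13, -32, -10, -50, -47, -43]

[10, -2, 2, -28, -13, -32, -10, -50, -47, -43]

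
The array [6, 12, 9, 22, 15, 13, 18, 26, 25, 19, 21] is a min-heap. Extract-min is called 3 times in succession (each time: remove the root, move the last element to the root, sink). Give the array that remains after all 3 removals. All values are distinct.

extract-min #1 returns 6:
  remove root 6; move last element 21 to root → [21, 12, 9, 22, 15, 13, 18, 26, 25, 19]
  21 vs smaller child 9 at index 2, swap → [9, 12, 21, 22, 15, 13, 18, 26, 25, 19]
  21 vs smaller child 13 at index 5, swap → [9, 12, 13, 22, 15, 21, 18, 26, 25, 19]
extract-min #2 returns 9:
  remove root 9; move last element 19 to root → [19, 12, 13, 22, 15, 21, 18, 26, 25]
  19 vs smaller child 12 at index 1, swap → [12, 19, 13, 22, 15, 21, 18, 26, 25]
  19 vs smaller child 15 at index 4, swap → [12, 15, 13, 22, 19, 21, 18, 26, 25]
extract-min #3 returns 12:
  remove root 12; move last element 25 to root → [25, 15, 13, 22, 19, 21, 18, 26]
  25 vs smaller child 13 at index 2, swap → [13, 15, 25, 22, 19, 21, 18, 26]
  25 vs smaller child 18 at index 6, swap → [13, 15, 18, 22, 19, 21, 25, 26]

[13, 15, 18, 22, 19, 21, 25, 26]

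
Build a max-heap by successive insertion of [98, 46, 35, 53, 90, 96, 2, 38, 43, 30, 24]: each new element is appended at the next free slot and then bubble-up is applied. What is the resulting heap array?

[98, 90, 96, 46, 53, 35, 2, 38, 43, 30, 24]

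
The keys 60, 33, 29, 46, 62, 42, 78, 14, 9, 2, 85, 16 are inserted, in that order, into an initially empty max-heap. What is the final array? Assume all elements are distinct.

[85, 78, 62, 33, 60, 29, 42, 14, 9, 2, 46, 16]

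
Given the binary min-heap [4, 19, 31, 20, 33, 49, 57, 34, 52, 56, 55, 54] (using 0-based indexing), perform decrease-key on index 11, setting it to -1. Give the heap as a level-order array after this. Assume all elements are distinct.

[-1, 19, 4, 20, 33, 31, 57, 34, 52, 56, 55, 49]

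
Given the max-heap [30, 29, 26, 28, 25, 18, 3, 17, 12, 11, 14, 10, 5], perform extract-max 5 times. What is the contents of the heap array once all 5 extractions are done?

extract-max #1 returns 30:
  remove root 30; move last element 5 to root → [5, 29, 26, 28, 25, 18, 3, 17, 12, 11, 14, 10]
  5 vs larger child 29 at index 1, swap → [29, 5, 26, 28, 25, 18, 3, 17, 12, 11, 14, 10]
  5 vs larger child 28 at index 3, swap → [29, 28, 26, 5, 25, 18, 3, 17, 12, 11, 14, 10]
  5 vs larger child 17 at index 7, swap → [29, 28, 26, 17, 25, 18, 3, 5, 12, 11, 14, 10]
extract-max #2 returns 29:
  remove root 29; move last element 10 to root → [10, 28, 26, 17, 25, 18, 3, 5, 12, 11, 14]
  10 vs larger child 28 at index 1, swap → [28, 10, 26, 17, 25, 18, 3, 5, 12, 11, 14]
  10 vs larger child 25 at index 4, swap → [28, 25, 26, 17, 10, 18, 3, 5, 12, 11, 14]
  10 vs larger child 14 at index 10, swap → [28, 25, 26, 17, 14, 18, 3, 5, 12, 11, 10]
extract-max #3 returns 28:
  remove root 28; move last element 10 to root → [10, 25, 26, 17, 14, 18, 3, 5, 12, 11]
  10 vs larger child 26 at index 2, swap → [26, 25, 10, 17, 14, 18, 3, 5, 12, 11]
  10 vs larger child 18 at index 5, swap → [26, 25, 18, 17, 14, 10, 3, 5, 12, 11]
extract-max #4 returns 26:
  remove root 26; move last element 11 to root → [11, 25, 18, 17, 14, 10, 3, 5, 12]
  11 vs larger child 25 at index 1, swap → [25, 11, 18, 17, 14, 10, 3, 5, 12]
  11 vs larger child 17 at index 3, swap → [25, 17, 18, 11, 14, 10, 3, 5, 12]
  11 vs larger child 12 at index 8, swap → [25, 17, 18, 12, 14, 10, 3, 5, 11]
extract-max #5 returns 25:
  remove root 25; move last element 11 to root → [11, 17, 18, 12, 14, 10, 3, 5]
  11 vs larger child 18 at index 2, swap → [18, 17, 11, 12, 14, 10, 3, 5]

[18, 17, 11, 12, 14, 10, 3, 5]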